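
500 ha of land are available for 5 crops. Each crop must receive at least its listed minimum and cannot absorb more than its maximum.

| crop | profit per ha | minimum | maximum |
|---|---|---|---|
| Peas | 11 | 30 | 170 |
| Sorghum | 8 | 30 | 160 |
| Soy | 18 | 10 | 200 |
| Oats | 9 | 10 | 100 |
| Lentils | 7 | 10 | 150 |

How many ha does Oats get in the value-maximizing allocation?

Meeting every minimum uses 30+30+10+10+10 = 90 ha, leaving 410.
Rank by profit per ha: Soy 18 > Peas 11 > Oats 9 > Sorghum 8 > Lentils 7.
Give Soy 190 more to hit its cap of 200 → 220 left.
Peas takes 140 more to reach its cap of 170 → 80 left.
Oats: +80 (room for 90) → 90. Pool exhausted.

90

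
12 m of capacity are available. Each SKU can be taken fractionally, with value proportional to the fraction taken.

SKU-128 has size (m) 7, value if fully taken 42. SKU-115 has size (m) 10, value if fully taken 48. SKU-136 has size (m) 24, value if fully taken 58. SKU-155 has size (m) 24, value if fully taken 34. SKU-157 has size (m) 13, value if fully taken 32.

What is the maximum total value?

Sort by value density: SKU-128 42/7≈6, SKU-115 48/10≈4.8, SKU-157 32/13≈2.46, SKU-136 58/24≈2.42, SKU-155 34/24≈1.42.
SKU-128: take in full, 7 m for value 42 ; 5 left.
5 m left: a 5/10 share of SKU-115 gives 48×5/10 = 24.
Total value = 66.

66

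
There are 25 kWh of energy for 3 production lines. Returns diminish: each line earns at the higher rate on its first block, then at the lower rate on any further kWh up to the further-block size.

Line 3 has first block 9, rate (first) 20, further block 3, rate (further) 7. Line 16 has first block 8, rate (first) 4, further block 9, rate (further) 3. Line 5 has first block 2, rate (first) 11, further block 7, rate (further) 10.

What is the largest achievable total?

Rank every tier by rate: Line 3/first 20 > Line 5/first 11 > Line 5/second 10 > Line 3/second 7 > Line 16/first 4 > Line 16/second 3.
Fill Line 3 first block (9 at 20) → 16 left.
Line 5/first (11): +2 → 14 left.
Fill Line 5 second block (7 at 10) → 7 left.
Line 3 second at 7: fill all 3 → 4 left.
Line 16 first at 4: only 4 left, fill 4.
Total = 20×9 + 11×2 + 10×7 + 7×3 + 4×4 = 309.

309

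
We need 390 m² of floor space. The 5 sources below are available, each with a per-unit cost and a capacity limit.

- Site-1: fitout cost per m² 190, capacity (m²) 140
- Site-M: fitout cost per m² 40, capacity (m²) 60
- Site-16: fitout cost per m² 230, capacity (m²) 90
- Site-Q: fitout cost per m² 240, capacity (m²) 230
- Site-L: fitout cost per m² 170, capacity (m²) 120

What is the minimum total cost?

65500

Fill from the cheapest source first.
Take 60 from Site-M at 40 ; need 330 more.
Site-L (170): use full 120 ; 210 m² to go.
Take 140 from Site-1 at 190 ; need 70 more.
Site-16 at 230: take 70 of its 90 ; requirement met.
Site-Q: unused.
Cost = 60×40 + 120×170 + 140×190 + 70×230 = 65500.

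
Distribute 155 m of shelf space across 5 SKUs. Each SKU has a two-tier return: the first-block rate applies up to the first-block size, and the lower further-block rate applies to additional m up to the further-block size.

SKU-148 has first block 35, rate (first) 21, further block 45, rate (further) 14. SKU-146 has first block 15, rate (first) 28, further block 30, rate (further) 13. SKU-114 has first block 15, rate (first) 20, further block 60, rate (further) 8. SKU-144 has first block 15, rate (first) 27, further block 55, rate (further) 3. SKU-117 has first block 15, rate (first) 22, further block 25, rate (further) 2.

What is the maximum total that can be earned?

Rank every tier by rate: SKU-146/T1 28 > SKU-144/T1 27 > SKU-117/T1 22 > SKU-148/T1 21 > SKU-114/T1 20 > SKU-148/T2 14 > SKU-146/T2 13 > SKU-114/T2 8 > SKU-144/T2 3 > SKU-117/T2 2.
SKU-146/T1 (28): +15 → 140 left.
SKU-144/T1 (27): +15 → 125 left.
SKU-117/T1 (22): +15 → 110 left.
SKU-148/T1 (21): +35 → 75 left.
SKU-114 T1 at 20: fill all 15 → 60 left.
Fill SKU-148 T2 block (45 at 14) → 15 left.
15 remain; put them into SKU-146 T2 at 13.
Total = 28×15 + 27×15 + 22×15 + 21×35 + 20×15 + 14×45 + 13×15 = 3015.

3015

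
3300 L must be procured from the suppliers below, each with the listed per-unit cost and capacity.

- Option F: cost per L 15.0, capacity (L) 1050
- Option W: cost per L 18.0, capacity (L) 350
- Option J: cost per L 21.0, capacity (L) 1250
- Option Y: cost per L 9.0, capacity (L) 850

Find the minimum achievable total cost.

51750

Use suppliers in increasing cost order.
Option Y at 9.0: take all 850 L → 2450 still needed.
Option F (15.0): use full 1050 → 1400 L to go.
Take 350 from Option W at 18.0 → need 1050 more.
Option J (21.0): take the remaining 1050 → done.
Cost = 850×9.0 + 1050×15.0 + 350×18.0 + 1050×21.0 = 51750.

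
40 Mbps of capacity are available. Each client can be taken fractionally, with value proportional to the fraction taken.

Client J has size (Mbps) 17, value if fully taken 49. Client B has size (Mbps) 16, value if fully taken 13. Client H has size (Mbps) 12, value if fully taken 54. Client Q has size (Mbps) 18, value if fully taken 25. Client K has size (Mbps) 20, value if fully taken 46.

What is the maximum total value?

Sort by value density: Client H 54/12≈4.5, Client J 49/17≈2.88, Client K 46/20≈2.3, Client Q 25/18≈1.39, Client B 13/16≈0.812.
Client H: take in full, 12 Mbps for value 54 — 28 left.
Client J: take in full, 17 Mbps for value 49 — 11 left.
Only 11 Mbps remain; take 11/20 of Client K for value 46×11/20 = 25.3.
Total value = 128.3.

128.3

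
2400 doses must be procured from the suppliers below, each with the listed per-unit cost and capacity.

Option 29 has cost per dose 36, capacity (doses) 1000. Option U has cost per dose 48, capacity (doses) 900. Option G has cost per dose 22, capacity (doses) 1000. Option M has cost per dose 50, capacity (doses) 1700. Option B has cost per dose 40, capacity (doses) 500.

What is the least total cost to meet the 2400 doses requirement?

74000

Cheapest first:
Take 1000 from Option G at 22 ; need 1400 more.
Option 29 at 36: take all 1000 doses ; 400 still needed.
Take 400 from Option B at 40 to finish.
Option U, Option M: unused.
Cost = 1000×22 + 1000×36 + 400×40 = 74000.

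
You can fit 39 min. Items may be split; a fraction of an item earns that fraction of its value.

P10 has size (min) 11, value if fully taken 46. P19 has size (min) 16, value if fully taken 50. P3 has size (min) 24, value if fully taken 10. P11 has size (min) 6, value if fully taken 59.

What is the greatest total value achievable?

Rank by value-to-size ratio: P11 59/6≈9.83, P10 46/11≈4.18, P19 50/16≈3.12, P3 10/24≈0.417.
P11: take in full, 6 min for value 59 — 33 left.
Take all of P10 (11 min, value 46) — 22 min left.
Take all of P19 (16 min, value 50) — 6 min left.
6 min left: a 6/24 share of P3 gives 10×6/24 = 2.5.
Total value = 157.5.

157.5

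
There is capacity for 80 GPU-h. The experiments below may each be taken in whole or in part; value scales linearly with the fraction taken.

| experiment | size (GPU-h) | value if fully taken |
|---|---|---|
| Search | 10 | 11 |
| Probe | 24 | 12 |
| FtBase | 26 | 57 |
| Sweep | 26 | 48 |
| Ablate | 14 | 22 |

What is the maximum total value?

Best value per unit of size first: FtBase 57/26≈2.19, Sweep 48/26≈1.85, Ablate 22/14≈1.57, Search 11/10≈1.1, Probe 12/24≈0.5.
Take all of FtBase (26 GPU-h, value 57) → 54 GPU-h left.
All 26 GPU-h of Sweep fit (value 48) → 28 remain.
All 14 GPU-h of Ablate fit (value 22) → 14 remain.
Search: take in full, 10 GPU-h for value 11 → 4 left.
Fill the last 4 GPU-h with part of Probe: 4/24 of it earns 2.
Total value = 140.

140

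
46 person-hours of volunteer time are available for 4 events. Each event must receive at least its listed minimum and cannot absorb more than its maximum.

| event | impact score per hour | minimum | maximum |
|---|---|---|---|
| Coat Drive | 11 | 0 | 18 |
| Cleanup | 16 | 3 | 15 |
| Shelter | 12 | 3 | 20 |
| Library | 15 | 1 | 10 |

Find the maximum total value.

Meeting every minimum uses 0+3+3+1 = 7 person-hours, leaving 39.
Rank by impact score per hour: Cleanup 16 > Library 15 > Shelter 12 > Coat Drive 11.
Give Cleanup 12 more to hit its cap of 15 ; 27 left.
Library: +9 to 10 (cap) ; 18 left.
Shelter takes 17 more to reach its cap of 20 ; 1 left.
Coat Drive: +1 (room for 18) → 1. Pool exhausted.
Total = 11×1 + 16×15 + 12×20 + 15×10 = 641.

641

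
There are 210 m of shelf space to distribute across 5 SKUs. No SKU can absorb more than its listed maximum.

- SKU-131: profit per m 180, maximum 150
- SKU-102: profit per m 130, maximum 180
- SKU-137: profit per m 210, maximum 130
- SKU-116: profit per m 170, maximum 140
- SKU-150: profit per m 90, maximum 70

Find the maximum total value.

Highest profit per m first: SKU-137 210 > SKU-131 180 > SKU-116 170 > SKU-102 130 > SKU-150 90.
SKU-137 takes 130 to reach its cap of 130 → 80 left.
Only 80 left; SKU-131 takes them to reach 80.
Total = 180×80 + 210×130 = 41700.

41700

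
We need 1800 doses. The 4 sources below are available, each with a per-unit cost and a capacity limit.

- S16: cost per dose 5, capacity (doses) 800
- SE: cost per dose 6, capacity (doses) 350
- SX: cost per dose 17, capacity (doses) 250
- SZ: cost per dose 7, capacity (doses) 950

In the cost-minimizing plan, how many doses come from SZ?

Use sources in increasing cost order.
S16 (5): use full 800 — 1000 doses to go.
Take 350 from SE at 6 — need 650 more.
Take 650 from SZ at 7 to finish.
SX: unused.

650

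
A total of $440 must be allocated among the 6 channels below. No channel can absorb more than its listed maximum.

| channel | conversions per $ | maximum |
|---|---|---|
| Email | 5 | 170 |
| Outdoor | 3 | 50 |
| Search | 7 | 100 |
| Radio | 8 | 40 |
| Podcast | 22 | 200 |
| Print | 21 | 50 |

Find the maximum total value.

6720

Rank by conversions per $: Podcast 22 > Print 21 > Radio 8 > Search 7 > Email 5 > Outdoor 3.
Podcast: +200 to 200 (cap) → 240 left.
Print: +50 to 50 (cap) → 190 left.
Radio takes 40 to reach its cap of 40 → 150 left.
Search: +100 to 100 (cap) → 50 left.
Email has room for 170 but only 50 remain, so it gets 50.
Total = 5×50 + 7×100 + 8×40 + 22×200 + 21×50 = 6720.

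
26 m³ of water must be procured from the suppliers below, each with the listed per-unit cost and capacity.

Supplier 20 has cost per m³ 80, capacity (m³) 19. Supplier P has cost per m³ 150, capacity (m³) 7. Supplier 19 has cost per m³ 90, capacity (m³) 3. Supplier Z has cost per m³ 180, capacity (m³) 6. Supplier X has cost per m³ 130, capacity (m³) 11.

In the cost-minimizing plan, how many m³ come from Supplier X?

Cheapest first:
Supplier 20 (80): use full 19 — 7 m³ to go.
Supplier 19 (90): use full 3 — 4 m³ to go.
Take 4 from Supplier X at 130 to finish.
Supplier P, Supplier Z: unused.

4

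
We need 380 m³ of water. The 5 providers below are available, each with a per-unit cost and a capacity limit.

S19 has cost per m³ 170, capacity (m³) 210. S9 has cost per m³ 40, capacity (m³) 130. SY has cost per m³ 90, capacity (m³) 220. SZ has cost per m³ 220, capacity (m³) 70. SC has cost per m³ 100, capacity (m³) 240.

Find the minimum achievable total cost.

Cheapest first:
Take 130 from S9 at 40 → need 250 more.
Take 220 from SY at 90 → need 30 more.
SC (100): take the remaining 30 → done.
S19, SZ: unused.
Cost = 130×40 + 220×90 + 30×100 = 28000.

28000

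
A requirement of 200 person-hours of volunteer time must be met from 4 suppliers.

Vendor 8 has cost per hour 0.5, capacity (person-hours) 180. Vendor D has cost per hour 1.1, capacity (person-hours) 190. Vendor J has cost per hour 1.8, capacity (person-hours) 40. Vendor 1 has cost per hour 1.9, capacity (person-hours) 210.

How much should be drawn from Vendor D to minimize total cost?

Cheapest first:
Take 180 from Vendor 8 at 0.5 — need 20 more.
Vendor D (1.1): take the remaining 20 — done.
Vendor J, Vendor 1: unused.

20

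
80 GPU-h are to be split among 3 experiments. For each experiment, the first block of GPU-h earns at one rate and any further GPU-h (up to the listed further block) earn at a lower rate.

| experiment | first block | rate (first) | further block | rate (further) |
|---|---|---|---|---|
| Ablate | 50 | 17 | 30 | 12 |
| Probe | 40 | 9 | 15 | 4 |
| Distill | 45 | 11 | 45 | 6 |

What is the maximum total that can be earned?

1210

Order all 6 blocks by rate: Ablate/tier1 17 > Ablate/tier2 12 > Distill/tier1 11 > Probe/tier1 9 > Distill/tier2 6 > Probe/tier2 4.
Fill Ablate tier1 block (50 at 17) → 30 left.
Ablate tier2 at 12: fill all 30 → 0 left.
Total = 17×50 + 12×30 = 1210.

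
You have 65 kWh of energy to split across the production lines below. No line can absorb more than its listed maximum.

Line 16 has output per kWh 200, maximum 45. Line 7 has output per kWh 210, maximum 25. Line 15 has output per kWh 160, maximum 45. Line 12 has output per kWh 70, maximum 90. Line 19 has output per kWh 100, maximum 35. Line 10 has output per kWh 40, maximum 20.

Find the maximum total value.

13250

Order the production lines by output per kWh: Line 7 210 > Line 16 200 > Line 15 160 > Line 19 100 > Line 12 70 > Line 10 40.
Line 7: +25 to 25 (cap) ; 40 left.
Line 16: +40 (room for 45) → 40. Pool exhausted.
Total = 200×40 + 210×25 = 13250.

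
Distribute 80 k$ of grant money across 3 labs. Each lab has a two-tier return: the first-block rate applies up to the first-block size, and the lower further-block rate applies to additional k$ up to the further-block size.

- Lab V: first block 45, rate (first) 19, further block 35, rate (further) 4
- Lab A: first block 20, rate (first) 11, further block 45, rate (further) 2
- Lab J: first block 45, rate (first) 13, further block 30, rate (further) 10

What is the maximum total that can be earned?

1310

Treat each block as its own option and order by rate: Lab V/T1 19 > Lab J/T1 13 > Lab A/T1 11 > Lab J/T2 10 > Lab V/T2 4 > Lab A/T2 2.
Fill Lab V T1 block (45 at 19) — 35 left.
35 remain; put them into Lab J T1 at 13.
Total = 19×45 + 13×35 = 1310.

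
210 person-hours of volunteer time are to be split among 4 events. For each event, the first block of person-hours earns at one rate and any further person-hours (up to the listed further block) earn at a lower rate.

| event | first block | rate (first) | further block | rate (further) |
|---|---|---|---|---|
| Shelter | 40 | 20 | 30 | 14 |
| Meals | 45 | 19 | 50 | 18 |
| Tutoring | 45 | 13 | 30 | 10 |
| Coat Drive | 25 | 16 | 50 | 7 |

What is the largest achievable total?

Treat each block as its own option and order by rate: Shelter/T1 20 > Meals/T1 19 > Meals/T2 18 > Coat Drive/T1 16 > Shelter/T2 14 > Tutoring/T1 13 > Tutoring/T2 10 > Coat Drive/T2 7.
Fill Shelter T1 block (40 at 20) — 170 left.
Fill Meals T1 block (45 at 19) — 125 left.
Meals/T2 (18): +50 — 75 left.
Coat Drive/T1 (16): +25 — 50 left.
Shelter T2 at 14: fill all 30 — 20 left.
Tutoring/T1: +20 of 45 at 13; pool empty.
Total = 20×40 + 19×45 + 18×50 + 16×25 + 14×30 + 13×20 = 3635.

3635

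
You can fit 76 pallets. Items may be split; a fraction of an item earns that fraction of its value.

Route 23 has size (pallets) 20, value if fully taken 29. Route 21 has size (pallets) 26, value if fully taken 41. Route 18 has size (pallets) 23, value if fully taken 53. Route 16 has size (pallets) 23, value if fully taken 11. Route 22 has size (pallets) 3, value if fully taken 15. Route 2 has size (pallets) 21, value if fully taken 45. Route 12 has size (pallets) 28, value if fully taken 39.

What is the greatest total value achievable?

Rank by value-to-size ratio: Route 22 15/3≈5, Route 18 53/23≈2.3, Route 2 45/21≈2.14, Route 21 41/26≈1.58, Route 23 29/20≈1.45, Route 12 39/28≈1.39, Route 16 11/23≈0.478.
Take all of Route 22 (3 pallets, value 15) → 73 pallets left.
Take all of Route 18 (23 pallets, value 53) → 50 pallets left.
Route 2: take in full, 21 pallets for value 45 → 29 left.
Take all of Route 21 (26 pallets, value 41) → 3 pallets left.
Only 3 pallets remain; take 3/20 of Route 23 for value 29×3/20 = 4.35.
Total value = 158.35.

158.35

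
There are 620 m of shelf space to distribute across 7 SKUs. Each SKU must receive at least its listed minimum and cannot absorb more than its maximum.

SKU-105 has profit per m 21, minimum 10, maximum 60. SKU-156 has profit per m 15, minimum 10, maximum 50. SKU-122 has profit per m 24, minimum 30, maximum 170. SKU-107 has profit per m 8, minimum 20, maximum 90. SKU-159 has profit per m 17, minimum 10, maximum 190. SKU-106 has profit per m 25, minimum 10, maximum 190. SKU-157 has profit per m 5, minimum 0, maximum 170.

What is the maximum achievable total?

13290

Meeting every minimum uses 10+10+30+20+10+10+0 = 90 m, leaving 530.
Order the SKUs by profit per m: SKU-106 25 > SKU-122 24 > SKU-105 21 > SKU-159 17 > SKU-156 15 > SKU-107 8 > SKU-157 5.
SKU-106: +180 to 190 (cap) — 350 left.
Give SKU-122 140 more to hit its cap of 170 — 210 left.
SKU-105 takes 50 more to reach its cap of 60 — 160 left.
SKU-159: +160 (room for 180) → 170. Pool exhausted.
Total = 21×60 + 15×10 + 24×170 + 8×20 + 17×170 + 25×190 = 13290.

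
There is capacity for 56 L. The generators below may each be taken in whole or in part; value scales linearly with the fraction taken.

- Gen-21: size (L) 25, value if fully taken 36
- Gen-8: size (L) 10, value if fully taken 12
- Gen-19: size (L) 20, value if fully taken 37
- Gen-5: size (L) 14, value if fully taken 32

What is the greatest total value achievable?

100.68

Rank by value-to-size ratio: Gen-5 32/14≈2.29, Gen-19 37/20≈1.85, Gen-21 36/25≈1.44, Gen-8 12/10≈1.2.
All 14 L of Gen-5 fit (value 32) — 42 remain.
All 20 L of Gen-19 fit (value 37) — 22 remain.
Only 22 L remain; take 22/25 of Gen-21 for value 36×22/25 = 31.68.
Total value = 100.68.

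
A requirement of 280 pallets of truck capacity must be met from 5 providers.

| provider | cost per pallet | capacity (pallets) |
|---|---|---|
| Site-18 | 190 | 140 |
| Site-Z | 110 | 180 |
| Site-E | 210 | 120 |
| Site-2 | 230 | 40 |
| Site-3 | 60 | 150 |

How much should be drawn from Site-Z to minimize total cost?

Cheapest first:
Site-3 at 60: take all 150 pallets → 130 still needed.
Take 130 from Site-Z at 110 to finish.
Site-18, Site-E, Site-2: unused.

130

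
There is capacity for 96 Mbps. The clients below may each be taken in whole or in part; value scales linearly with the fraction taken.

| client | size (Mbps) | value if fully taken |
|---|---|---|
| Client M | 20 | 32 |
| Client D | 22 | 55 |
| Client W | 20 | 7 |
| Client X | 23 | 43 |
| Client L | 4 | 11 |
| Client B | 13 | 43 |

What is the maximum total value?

188.9

Best value per unit of size first: Client B 43/13≈3.31, Client L 11/4≈2.75, Client D 55/22≈2.5, Client X 43/23≈1.87, Client M 32/20≈1.6, Client W 7/20≈0.35.
Client B: take in full, 13 Mbps for value 43 → 83 left.
All 4 Mbps of Client L fit (value 11) → 79 remain.
Client D: take in full, 22 Mbps for value 55 → 57 left.
Take all of Client X (23 Mbps, value 43) → 34 Mbps left.
Client M: take in full, 20 Mbps for value 32 → 14 left.
14 Mbps left: a 14/20 share of Client W gives 7×14/20 = 4.9.
Total value = 188.9.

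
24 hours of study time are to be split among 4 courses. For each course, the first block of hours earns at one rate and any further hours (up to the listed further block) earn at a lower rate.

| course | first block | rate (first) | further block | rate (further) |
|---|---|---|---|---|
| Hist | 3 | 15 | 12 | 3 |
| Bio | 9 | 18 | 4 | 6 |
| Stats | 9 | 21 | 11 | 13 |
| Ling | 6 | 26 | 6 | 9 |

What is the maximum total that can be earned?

Rank every tier by rate: Ling/first 26 > Stats/first 21 > Bio/first 18 > Hist/first 15 > Stats/second 13 > Ling/second 9 > Bio/second 6 > Hist/second 3.
Ling first at 26: fill all 6 — 18 left.
Stats first at 21: fill all 9 — 9 left.
Bio/first (18): +9 — 0 left.
Total = 26×6 + 21×9 + 18×9 = 507.

507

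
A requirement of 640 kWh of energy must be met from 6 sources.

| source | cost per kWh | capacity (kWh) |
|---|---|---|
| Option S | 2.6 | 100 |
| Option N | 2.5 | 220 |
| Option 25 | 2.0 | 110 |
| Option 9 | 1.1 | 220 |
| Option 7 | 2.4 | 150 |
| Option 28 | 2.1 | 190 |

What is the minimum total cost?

Cheapest first:
Option 9 (1.1): use full 220 — 420 kWh to go.
Take 110 from Option 25 at 2.0 — need 310 more.
Option 28 (2.1): use full 190 — 120 kWh to go.
Option 7 (2.4): take the remaining 120 — done.
Option N, Option S: unused.
Cost = 220×1.1 + 110×2.0 + 190×2.1 + 120×2.4 = 1149.

1149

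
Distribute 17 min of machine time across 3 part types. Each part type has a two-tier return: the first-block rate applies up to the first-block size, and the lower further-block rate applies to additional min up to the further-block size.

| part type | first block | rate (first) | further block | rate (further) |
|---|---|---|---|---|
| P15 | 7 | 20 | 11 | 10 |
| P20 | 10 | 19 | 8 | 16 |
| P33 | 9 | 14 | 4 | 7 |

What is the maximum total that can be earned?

330

Order all 6 blocks by rate: P15/T1 20 > P20/T1 19 > P20/T2 16 > P33/T1 14 > P15/T2 10 > P33/T2 7.
P15 T1 at 20: fill all 7 → 10 left.
Fill P20 T1 block (10 at 19) → 0 left.
Total = 20×7 + 19×10 = 330.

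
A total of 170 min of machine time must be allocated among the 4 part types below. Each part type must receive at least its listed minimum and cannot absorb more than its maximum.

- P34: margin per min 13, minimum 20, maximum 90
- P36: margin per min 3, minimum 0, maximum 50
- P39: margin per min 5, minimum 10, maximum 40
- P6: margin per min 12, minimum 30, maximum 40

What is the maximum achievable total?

Meeting every minimum uses 20+0+10+30 = 60 min, leaving 110.
Rank by margin per min: P34 13 > P6 12 > P39 5 > P36 3.
P34 takes 70 more to reach its cap of 90 — 40 left.
P6 takes 10 more to reach its cap of 40 — 30 left.
Give P39 30 more to hit its cap of 40 — 0 left.
Total = 13×90 + 5×40 + 12×40 = 1850.

1850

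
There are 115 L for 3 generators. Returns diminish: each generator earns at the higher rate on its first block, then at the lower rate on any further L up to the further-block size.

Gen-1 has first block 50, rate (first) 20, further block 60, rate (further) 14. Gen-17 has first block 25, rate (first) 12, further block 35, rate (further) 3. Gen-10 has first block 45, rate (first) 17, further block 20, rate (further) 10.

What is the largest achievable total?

Order all 6 blocks by rate: Gen-1/tier1 20 > Gen-10/tier1 17 > Gen-1/tier2 14 > Gen-17/tier1 12 > Gen-10/tier2 10 > Gen-17/tier2 3.
Gen-1 tier1 at 20: fill all 50 ; 65 left.
Gen-10 tier1 at 17: fill all 45 ; 20 left.
Gen-1/tier2: +20 of 60 at 14; pool empty.
Total = 20×50 + 17×45 + 14×20 = 2045.

2045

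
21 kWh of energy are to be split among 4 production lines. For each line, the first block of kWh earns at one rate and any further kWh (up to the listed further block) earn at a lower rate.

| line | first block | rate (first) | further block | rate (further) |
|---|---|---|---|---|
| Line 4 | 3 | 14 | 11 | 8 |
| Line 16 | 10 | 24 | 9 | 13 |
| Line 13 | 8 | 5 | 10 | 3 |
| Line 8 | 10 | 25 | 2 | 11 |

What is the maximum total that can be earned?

Order all 8 blocks by rate: Line 8/T1 25 > Line 16/T1 24 > Line 4/T1 14 > Line 16/T2 13 > Line 8/T2 11 > Line 4/T2 8 > Line 13/T1 5 > Line 13/T2 3.
Line 8 T1 at 25: fill all 10 — 11 left.
Fill Line 16 T1 block (10 at 24) — 1 left.
Line 4 T1 at 14: only 1 left, fill 1.
Total = 25×10 + 24×10 + 14×1 = 504.

504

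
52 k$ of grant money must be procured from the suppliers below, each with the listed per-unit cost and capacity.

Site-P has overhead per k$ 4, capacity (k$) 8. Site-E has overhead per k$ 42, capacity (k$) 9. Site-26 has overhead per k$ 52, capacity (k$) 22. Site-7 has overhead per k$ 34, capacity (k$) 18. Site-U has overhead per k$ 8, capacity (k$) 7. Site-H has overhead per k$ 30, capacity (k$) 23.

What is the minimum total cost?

Fill from the cheapest supplier first.
Take 8 from Site-P at 4 → need 44 more.
Site-U at 8: take all 7 k$ → 37 still needed.
Site-H at 30: take all 23 k$ → 14 still needed.
Take 14 from Site-7 at 34 to finish.
Site-E, Site-26: unused.
Cost = 8×4 + 7×8 + 23×30 + 14×34 = 1254.

1254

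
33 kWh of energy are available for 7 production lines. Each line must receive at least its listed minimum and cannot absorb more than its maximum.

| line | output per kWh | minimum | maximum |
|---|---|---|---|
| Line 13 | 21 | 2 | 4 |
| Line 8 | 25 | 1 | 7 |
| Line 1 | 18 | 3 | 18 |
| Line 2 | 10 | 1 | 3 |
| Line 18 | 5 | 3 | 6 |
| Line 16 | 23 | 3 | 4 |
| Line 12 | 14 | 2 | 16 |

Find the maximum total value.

620

Meeting every minimum uses 2+1+3+1+3+3+2 = 15 kWh, leaving 18.
Order the production lines by output per kWh: Line 8 25 > Line 16 23 > Line 13 21 > Line 1 18 > Line 12 14 > Line 2 10 > Line 18 5.
Line 8 takes 6 more to reach its cap of 7 — 12 left.
Line 16 takes 1 more to reach its cap of 4 — 11 left.
Line 13: +2 to 4 (cap) — 9 left.
Only 9 left; Line 1 takes them to reach 12.
Total = 21×4 + 25×7 + 18×12 + 10×1 + 5×3 + 23×4 + 14×2 = 620.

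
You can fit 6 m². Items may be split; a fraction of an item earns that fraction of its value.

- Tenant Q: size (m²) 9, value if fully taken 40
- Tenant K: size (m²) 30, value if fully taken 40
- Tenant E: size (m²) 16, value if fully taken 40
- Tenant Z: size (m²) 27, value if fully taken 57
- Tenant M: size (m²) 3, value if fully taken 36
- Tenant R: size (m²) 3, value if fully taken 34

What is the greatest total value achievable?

70

Rank by value-to-size ratio: Tenant M 36/3≈12, Tenant R 34/3≈11.3, Tenant Q 40/9≈4.44, Tenant E 40/16≈2.5, Tenant Z 57/27≈2.11, Tenant K 40/30≈1.33.
All 3 m² of Tenant M fit (value 36) → 3 remain.
Tenant R: take in full, 3 m² for value 34 → 0 left.
Total value = 70.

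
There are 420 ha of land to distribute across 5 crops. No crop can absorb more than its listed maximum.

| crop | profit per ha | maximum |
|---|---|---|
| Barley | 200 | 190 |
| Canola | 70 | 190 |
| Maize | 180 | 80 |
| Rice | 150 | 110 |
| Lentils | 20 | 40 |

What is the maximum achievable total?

Highest profit per ha first: Barley 200 > Maize 180 > Rice 150 > Canola 70 > Lentils 20.
Barley: +190 to 190 (cap) → 230 left.
Maize takes 80 to reach its cap of 80 → 150 left.
Rice: +110 to 110 (cap) → 40 left.
Canola has room for 190 but only 40 remain, so it gets 40.
Total = 200×190 + 70×40 + 180×80 + 150×110 = 71700.

71700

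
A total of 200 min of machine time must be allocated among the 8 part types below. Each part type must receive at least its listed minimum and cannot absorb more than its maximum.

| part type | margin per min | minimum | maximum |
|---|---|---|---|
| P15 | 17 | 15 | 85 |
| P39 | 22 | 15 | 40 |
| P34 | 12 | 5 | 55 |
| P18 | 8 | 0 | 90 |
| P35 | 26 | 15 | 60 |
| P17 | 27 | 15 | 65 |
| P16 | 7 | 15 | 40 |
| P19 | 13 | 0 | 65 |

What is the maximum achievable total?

Meeting every minimum uses 15+15+5+0+15+15+15+0 = 80 min, leaving 120.
Rank by margin per min: P17 27 > P35 26 > P39 22 > P15 17 > P19 13 > P34 12 > P18 8 > P16 7.
P17 takes 50 more to reach its cap of 65 ; 70 left.
P35: +45 to 60 (cap) ; 25 left.
Give P39 25 more to hit its cap of 40 ; 0 left.
Total = 17×15 + 22×40 + 12×5 + 26×60 + 27×65 + 7×15 = 4615.

4615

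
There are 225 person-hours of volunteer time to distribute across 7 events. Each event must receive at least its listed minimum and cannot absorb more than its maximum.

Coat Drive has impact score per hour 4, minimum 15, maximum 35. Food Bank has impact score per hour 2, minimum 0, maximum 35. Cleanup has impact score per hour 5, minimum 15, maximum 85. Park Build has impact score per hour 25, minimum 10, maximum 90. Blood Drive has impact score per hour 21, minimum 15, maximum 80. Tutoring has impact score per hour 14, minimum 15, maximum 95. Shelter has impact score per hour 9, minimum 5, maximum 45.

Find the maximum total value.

Meeting every minimum uses 15+0+15+10+15+15+5 = 75 person-hours, leaving 150.
Order the events by impact score per hour: Park Build 25 > Blood Drive 21 > Tutoring 14 > Shelter 9 > Cleanup 5 > Coat Drive 4 > Food Bank 2.
Park Build takes 80 more to reach its cap of 90 ; 70 left.
Give Blood Drive 65 more to hit its cap of 80 ; 5 left.
Tutoring has room for 80 more but only 5 remain, so it gets 20.
Total = 4×15 + 5×15 + 25×90 + 21×80 + 14×20 + 9×5 = 4390.

4390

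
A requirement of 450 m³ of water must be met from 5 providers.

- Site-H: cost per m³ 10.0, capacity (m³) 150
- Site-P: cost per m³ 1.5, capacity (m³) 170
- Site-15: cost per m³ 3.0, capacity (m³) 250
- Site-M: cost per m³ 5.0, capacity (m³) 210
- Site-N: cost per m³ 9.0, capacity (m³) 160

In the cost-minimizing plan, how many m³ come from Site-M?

Cheapest first:
Site-P at 1.5: take all 170 m³ → 280 still needed.
Site-15 at 3.0: take all 250 m³ → 30 still needed.
Take 30 from Site-M at 5.0 to finish.
Site-N, Site-H: unused.

30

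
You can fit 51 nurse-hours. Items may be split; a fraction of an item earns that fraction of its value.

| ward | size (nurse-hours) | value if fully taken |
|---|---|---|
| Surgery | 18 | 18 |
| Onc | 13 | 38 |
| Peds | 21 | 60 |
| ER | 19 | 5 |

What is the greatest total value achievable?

115

Best value per unit of size first: Onc 38/13≈2.92, Peds 60/21≈2.86, Surgery 18/18≈1, ER 5/19≈0.263.
Take all of Onc (13 nurse-hours, value 38) — 38 nurse-hours left.
Take all of Peds (21 nurse-hours, value 60) — 17 nurse-hours left.
Fill the last 17 nurse-hours with part of Surgery: 17/18 of it earns 17.
Total value = 115.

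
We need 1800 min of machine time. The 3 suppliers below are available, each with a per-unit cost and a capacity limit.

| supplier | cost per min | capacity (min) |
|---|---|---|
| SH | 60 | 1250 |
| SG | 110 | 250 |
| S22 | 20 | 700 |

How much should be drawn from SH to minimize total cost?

1100

Cheapest first:
S22 at 20: take all 700 min ; 1100 still needed.
SH at 60: take 1100 of its 1250 ; requirement met.
SG: unused.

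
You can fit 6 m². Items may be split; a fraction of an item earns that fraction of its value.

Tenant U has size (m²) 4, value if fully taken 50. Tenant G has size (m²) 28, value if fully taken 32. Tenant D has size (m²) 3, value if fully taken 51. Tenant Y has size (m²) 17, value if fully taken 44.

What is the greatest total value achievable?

Rank by value-to-size ratio: Tenant D 51/3≈17, Tenant U 50/4≈12.5, Tenant Y 44/17≈2.59, Tenant G 32/28≈1.14.
All 3 m² of Tenant D fit (value 51) → 3 remain.
Only 3 m² remain; take 3/4 of Tenant U for value 50×3/4 = 37.5.
Total value = 88.5.

88.5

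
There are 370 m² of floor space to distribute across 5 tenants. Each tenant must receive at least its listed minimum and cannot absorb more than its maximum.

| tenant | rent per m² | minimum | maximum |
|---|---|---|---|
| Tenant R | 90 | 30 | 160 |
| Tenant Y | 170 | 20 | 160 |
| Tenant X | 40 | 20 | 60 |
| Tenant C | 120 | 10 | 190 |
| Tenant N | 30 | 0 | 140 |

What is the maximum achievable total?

49900

Meeting every minimum uses 30+20+20+10+0 = 80 m², leaving 290.
Order the tenants by rent per m²: Tenant Y 170 > Tenant C 120 > Tenant R 90 > Tenant X 40 > Tenant N 30.
Give Tenant Y 140 more to hit its cap of 160 → 150 left.
Tenant C: +150 (room for 180) → 160. Pool exhausted.
Total = 90×30 + 170×160 + 40×20 + 120×160 = 49900.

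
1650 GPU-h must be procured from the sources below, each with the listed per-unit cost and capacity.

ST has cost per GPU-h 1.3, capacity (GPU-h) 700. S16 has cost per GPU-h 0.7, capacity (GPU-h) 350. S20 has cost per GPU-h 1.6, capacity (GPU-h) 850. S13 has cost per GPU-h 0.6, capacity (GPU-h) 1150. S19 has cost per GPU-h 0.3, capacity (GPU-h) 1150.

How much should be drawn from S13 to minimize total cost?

500

Fill from the cheapest source first.
Take 1150 from S19 at 0.3 → need 500 more.
Take 500 from S13 at 0.6 to finish.
S16, ST, S20: unused.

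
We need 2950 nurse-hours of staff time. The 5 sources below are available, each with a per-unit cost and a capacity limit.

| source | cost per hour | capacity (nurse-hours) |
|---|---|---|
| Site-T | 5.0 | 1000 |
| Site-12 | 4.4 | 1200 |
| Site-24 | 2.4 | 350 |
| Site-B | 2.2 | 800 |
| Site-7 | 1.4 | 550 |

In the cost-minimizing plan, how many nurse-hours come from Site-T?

Use sources in increasing cost order.
Site-7 at 1.4: take all 550 nurse-hours → 2400 still needed.
Site-B at 2.2: take all 800 nurse-hours → 1600 still needed.
Take 350 from Site-24 at 2.4 → need 1250 more.
Site-12 at 4.4: take all 1200 nurse-hours → 50 still needed.
Take 50 from Site-T at 5.0 to finish.

50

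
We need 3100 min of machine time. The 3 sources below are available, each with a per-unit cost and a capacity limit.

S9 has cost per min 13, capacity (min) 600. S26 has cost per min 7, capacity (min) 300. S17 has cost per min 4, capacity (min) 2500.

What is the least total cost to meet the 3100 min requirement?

16000

Fill from the cheapest source first.
S17 (4): use full 2500 ; 600 min to go.
S26 at 7: take all 300 min ; 300 still needed.
S9 (13): take the remaining 300 ; done.
Cost = 2500×4 + 300×7 + 300×13 = 16000.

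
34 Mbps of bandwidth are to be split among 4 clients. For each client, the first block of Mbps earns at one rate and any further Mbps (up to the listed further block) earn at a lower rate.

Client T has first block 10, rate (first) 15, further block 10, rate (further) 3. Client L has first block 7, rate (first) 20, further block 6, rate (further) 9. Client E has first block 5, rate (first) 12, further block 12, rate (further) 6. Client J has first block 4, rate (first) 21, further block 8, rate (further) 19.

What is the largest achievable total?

586

Order all 8 blocks by rate: Client J/T1 21 > Client L/T1 20 > Client J/T2 19 > Client T/T1 15 > Client E/T1 12 > Client L/T2 9 > Client E/T2 6 > Client T/T2 3.
Fill Client J T1 block (4 at 21) ; 30 left.
Client L/T1 (20): +7 ; 23 left.
Client J T2 at 19: fill all 8 ; 15 left.
Client T/T1 (15): +10 ; 5 left.
Fill Client E T1 block (5 at 12) ; 0 left.
Total = 21×4 + 20×7 + 19×8 + 15×10 + 12×5 = 586.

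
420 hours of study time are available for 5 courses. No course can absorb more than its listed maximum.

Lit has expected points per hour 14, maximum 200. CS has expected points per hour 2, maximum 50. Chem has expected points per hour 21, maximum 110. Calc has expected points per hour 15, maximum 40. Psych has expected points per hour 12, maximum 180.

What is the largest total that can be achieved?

Highest expected points per hour first: Chem 21 > Calc 15 > Lit 14 > Psych 12 > CS 2.
Give Chem 110 to hit its cap of 110 → 310 left.
Calc takes 40 to reach its cap of 40 → 270 left.
Lit takes 200 to reach its cap of 200 → 70 left.
Psych: +70 (room for 180) → 70. Pool exhausted.
Total = 14×200 + 21×110 + 15×40 + 12×70 = 6550.

6550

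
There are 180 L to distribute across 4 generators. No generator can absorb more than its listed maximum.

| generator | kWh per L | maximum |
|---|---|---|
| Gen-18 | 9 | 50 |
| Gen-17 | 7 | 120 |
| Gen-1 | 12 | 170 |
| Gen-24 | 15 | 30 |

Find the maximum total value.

Highest kWh per L first: Gen-24 15 > Gen-1 12 > Gen-18 9 > Gen-17 7.
Gen-24: +30 to 30 (cap) ; 150 left.
Gen-1: +150 (room for 170) → 150. Pool exhausted.
Total = 12×150 + 15×30 = 2250.

2250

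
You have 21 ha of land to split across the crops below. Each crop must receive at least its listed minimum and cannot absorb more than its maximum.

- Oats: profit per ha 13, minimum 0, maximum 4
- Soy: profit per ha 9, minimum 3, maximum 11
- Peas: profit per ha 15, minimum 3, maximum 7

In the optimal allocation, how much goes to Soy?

10

Meeting every minimum uses 0+3+3 = 6 ha, leaving 15.
Rank by profit per ha: Peas 15 > Oats 13 > Soy 9.
Give Peas 4 more to hit its cap of 7 — 11 left.
Oats takes 4 more to reach its cap of 4 — 7 left.
Soy: +7 (room for 8) → 10. Pool exhausted.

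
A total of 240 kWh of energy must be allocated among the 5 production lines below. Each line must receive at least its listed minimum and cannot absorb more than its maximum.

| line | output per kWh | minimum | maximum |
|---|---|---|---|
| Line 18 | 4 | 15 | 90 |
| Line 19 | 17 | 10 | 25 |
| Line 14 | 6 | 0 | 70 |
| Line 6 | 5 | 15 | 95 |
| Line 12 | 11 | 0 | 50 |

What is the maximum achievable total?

Meeting every minimum uses 15+10+0+15+0 = 40 kWh, leaving 200.
Highest output per kWh first: Line 19 17 > Line 12 11 > Line 14 6 > Line 6 5 > Line 18 4.
Line 19: +15 to 25 (cap) → 185 left.
Line 12 takes 50 more to reach its cap of 50 → 135 left.
Line 14 takes 70 more to reach its cap of 70 → 65 left.
Line 6: +65 (room for 80) → 80. Pool exhausted.
Total = 4×15 + 17×25 + 6×70 + 5×80 + 11×50 = 1855.

1855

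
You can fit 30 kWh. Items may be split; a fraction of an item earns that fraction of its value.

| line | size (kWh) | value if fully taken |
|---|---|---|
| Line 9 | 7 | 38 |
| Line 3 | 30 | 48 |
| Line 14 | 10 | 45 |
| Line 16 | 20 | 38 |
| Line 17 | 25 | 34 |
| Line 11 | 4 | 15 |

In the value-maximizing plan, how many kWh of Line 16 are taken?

Rank by value-to-size ratio: Line 9 38/7≈5.43, Line 14 45/10≈4.5, Line 11 15/4≈3.75, Line 16 38/20≈1.9, Line 3 48/30≈1.6, Line 17 34/25≈1.36.
Line 9: take in full, 7 kWh for value 38 → 23 left.
Line 14: take in full, 10 kWh for value 45 → 13 left.
All 4 kWh of Line 11 fit (value 15) → 9 remain.
Fill the last 9 kWh with part of Line 16: 9/20 of it earns 17.1.

9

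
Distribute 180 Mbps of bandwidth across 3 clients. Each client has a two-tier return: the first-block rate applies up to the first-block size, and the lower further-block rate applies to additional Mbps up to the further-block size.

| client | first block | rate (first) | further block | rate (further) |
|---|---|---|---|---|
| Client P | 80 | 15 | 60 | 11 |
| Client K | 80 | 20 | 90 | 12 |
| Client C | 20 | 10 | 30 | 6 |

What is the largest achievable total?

3040

Rank every tier by rate: Client K/T1 20 > Client P/T1 15 > Client K/T2 12 > Client P/T2 11 > Client C/T1 10 > Client C/T2 6.
Client K/T1 (20): +80 → 100 left.
Fill Client P T1 block (80 at 15) → 20 left.
Client K/T2: +20 of 90 at 12; pool empty.
Total = 20×80 + 15×80 + 12×20 = 3040.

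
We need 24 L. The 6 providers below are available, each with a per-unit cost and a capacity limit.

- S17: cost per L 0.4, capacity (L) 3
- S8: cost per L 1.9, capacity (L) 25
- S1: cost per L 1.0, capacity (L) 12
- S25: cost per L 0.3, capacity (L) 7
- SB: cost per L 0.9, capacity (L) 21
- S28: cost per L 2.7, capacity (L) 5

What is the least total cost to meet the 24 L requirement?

Fill from the cheapest provider first.
S25 (0.3): use full 7 ; 17 L to go.
Take 3 from S17 at 0.4 ; need 14 more.
SB (0.9): take the remaining 14 ; done.
S1, S8, S28: unused.
Cost = 7×0.3 + 3×0.4 + 14×0.9 = 15.9.

15.9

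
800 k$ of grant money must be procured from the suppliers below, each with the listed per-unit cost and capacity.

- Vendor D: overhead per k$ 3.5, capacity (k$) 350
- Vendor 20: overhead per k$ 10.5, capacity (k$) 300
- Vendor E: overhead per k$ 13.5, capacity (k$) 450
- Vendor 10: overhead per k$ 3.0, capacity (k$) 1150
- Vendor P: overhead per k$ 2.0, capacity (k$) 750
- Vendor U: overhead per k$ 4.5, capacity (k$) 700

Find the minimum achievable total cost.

Cheapest first:
Take 750 from Vendor P at 2.0 → need 50 more.
Vendor 10 at 3.0: take 50 of its 1150 → requirement met.
Vendor D, Vendor U, Vendor 20, Vendor E: unused.
Cost = 750×2.0 + 50×3.0 = 1650.

1650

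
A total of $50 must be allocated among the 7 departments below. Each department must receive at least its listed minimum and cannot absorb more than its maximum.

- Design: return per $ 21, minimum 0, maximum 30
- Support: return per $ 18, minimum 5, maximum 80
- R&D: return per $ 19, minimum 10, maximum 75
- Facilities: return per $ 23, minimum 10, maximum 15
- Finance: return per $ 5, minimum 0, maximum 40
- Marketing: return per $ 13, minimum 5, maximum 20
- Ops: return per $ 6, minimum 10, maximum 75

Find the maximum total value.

855

Meeting every minimum uses 0+5+10+10+0+5+10 = 40 $, leaving 10.
Highest return per $ first: Facilities 23 > Design 21 > R&D 19 > Support 18 > Marketing 13 > Ops 6 > Finance 5.
Facilities: +5 to 15 (cap) — 5 left.
Design: +5 (room for 30) → 5. Pool exhausted.
Total = 21×5 + 18×5 + 19×10 + 23×15 + 13×5 + 6×10 = 855.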